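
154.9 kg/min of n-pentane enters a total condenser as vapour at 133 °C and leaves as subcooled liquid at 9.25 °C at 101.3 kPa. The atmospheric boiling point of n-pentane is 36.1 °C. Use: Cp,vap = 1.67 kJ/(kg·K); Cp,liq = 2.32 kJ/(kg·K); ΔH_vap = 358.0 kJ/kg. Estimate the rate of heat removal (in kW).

Q_c = 1500 kW

vapour 133→36.1 °C: -161.82 kJ/kg
condensation at 36.1 °C: -358 kJ/kg
liquid 36.1→9.25 °C: -62.292 kJ/kg
Δh = -161.82 + -358 + -62.292 = -582.12 kJ/kg
Q = ṁ·Δh = 154.9 kg/min × -582.12 kJ/kg = -90170 kJ/min
|Q| = 1502.8 kW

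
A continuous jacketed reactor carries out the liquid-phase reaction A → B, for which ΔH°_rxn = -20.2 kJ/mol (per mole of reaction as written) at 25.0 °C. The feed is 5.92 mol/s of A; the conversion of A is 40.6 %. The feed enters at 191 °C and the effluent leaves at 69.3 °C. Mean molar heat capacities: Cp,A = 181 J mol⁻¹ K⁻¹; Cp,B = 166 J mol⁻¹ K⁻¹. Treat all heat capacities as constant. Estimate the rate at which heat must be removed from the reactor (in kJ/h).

Q_out = 650000 kJ/h

Extent of reaction ξ = 0.406 × 5.92 = 2.4035 mol/s
Reaction term: ξ·ΔH°_rxn = 2.4035 × -20.2 = -48.551 kJ/s
Sensible, feed 191→25 °C: -177.87 kJ/s
Outlet flows (mol/s): A 3.5165, B 2.4035
Sensible, products 25→69.3 °C: 45.871 kJ/s
Q = ΔH = -180.55 kJ/s = -180.55 kW
Heat removed = 649990 kJ/h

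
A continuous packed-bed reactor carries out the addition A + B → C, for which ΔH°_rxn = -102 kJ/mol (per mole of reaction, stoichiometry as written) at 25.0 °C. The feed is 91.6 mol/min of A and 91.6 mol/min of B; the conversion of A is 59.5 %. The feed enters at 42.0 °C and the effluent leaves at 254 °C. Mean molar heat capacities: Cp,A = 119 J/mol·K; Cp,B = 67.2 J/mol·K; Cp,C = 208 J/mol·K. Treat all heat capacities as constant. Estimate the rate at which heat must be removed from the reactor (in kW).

Q_out = 27.9 kW

Extent of reaction ξ = 0.595 × 91.6 = 54.502 mol/min
Reaction term: ξ·ΔH°_rxn = 54.502 × -102 = -5559.2 kJ/min
Sensible, feed 42.0→25 °C: -289.95 kJ/min
Outlet flows (mol/min): A 37.098, B 37.098, C 54.502
Sensible, products 25→254 °C: 4177.9 kJ/min
Q = ΔH = -1671.3 kJ/min = -27.854 kW
Heat removed = 27.854 kW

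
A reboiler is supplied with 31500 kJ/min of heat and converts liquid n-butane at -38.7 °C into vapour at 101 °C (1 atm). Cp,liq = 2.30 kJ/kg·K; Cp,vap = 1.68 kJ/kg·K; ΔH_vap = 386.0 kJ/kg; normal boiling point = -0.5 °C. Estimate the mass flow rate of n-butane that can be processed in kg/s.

Δh = 2.30×(-0.5−-38.7) + 386.0 + 1.68×(101−-0.5) = 644.38 kJ/kg
Q = 31500 kJ/min = 525 kJ/s = 525 kJ/s
ṁ = Q/Δh = 525 / 644.38 = 0.81474 kg/s

ṁ = 0.815 kg/s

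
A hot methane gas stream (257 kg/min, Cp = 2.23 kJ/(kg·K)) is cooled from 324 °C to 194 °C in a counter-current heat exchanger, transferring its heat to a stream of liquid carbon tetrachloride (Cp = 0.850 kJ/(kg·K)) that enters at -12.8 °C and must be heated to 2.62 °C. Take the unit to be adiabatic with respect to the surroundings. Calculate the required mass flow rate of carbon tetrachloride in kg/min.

ṁ_c = 5680 kg/min

Heat released by hot stream: Q = 257 × 2.23 × (324 − 194) = 74504 kJ/min
Energy balance on cold side (adiabatic exchanger): Q = ṁ_c·Cp_c·(T_c,out − T_c,in)
ṁ_c = 74504 / [0.850 × (2.62 − -12.8)] = 5684.3 kg/min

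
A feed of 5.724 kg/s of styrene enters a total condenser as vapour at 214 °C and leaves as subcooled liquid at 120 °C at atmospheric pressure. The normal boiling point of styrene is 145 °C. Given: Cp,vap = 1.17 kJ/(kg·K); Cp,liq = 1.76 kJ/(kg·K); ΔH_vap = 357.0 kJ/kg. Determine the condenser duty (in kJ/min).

Q_c = 165000 kJ/min

vapour 214→145 °C: -80.73 kJ/kg
condensation at 145 °C: -357 kJ/kg
liquid 145→120 °C: -44 kJ/kg
Δh = -80.73 + -357 + -44 = -481.73 kJ/kg
Q = ṁ·Δh = 5.724 kg/s × -481.73 kJ/kg = -2757.4 kJ/s
|Q| = 2757.4 kW = 165450 kJ/min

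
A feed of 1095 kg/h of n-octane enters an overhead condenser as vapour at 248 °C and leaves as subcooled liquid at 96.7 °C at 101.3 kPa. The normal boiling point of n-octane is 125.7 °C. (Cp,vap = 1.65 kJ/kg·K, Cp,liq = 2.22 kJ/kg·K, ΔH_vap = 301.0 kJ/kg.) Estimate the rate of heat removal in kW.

Q_c = 173 kW

vapour 248→125.7 °C: -201.79 kJ/kg
condensation at 125.7 °C: -301 kJ/kg
liquid 125.7→96.7 °C: -64.38 kJ/kg
Δh = -201.79 + -301 + -64.38 = -567.17 kJ/kg
Q = ṁ·Δh = 1095 kg/h × -567.17 kJ/kg = -621060 kJ/h
|Q| = 172.52 kW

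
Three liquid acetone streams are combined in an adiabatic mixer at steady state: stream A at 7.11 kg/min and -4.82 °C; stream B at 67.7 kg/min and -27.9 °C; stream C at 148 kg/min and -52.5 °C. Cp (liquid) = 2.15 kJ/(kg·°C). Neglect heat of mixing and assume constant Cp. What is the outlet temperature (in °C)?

T_out = -43.5 °C

Adiabatic, steady state ⇒ Σ ṁᵢCp,ᵢ(T_out − Tᵢ) = 0
T_out = Σ ṁᵢCp,ᵢTᵢ / Σ ṁᵢCp,ᵢ
      = -20840 / 479.04 = -43.504 °C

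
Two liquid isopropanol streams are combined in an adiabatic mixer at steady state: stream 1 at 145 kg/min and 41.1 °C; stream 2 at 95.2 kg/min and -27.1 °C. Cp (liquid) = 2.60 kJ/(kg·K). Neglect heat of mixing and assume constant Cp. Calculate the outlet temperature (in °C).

T_out = 14.1 °C

Adiabatic, steady state ⇒ Σ ṁᵢCp,ᵢ(T_out − Tᵢ) = 0
Σ ṁᵢCp,ᵢTᵢ = 145×2.60×41.1 + 95.2×2.60×-27.1 = 8786.9
Σ ṁᵢCp,ᵢ = 145×2.60 + 95.2×2.60 = 624.52
T_out = 8786.9 / 624.52 = 14.07 °C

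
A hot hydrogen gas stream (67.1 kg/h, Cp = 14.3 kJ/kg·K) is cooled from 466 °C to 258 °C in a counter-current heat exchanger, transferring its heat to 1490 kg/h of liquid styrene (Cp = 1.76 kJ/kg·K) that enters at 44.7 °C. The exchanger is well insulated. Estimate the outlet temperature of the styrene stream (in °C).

T_c,out = 121 °C

Heat released by hot stream: Q = 67.1 × 14.3 × (466 − 258) = 199580 kJ/h
Energy balance on cold side (adiabatic exchanger): Q = ṁ_c·Cp_c·(T_c,out − T_c,in)
T_c,out = 44.7 + 199580/(1490 × 1.76) = 120.81 °C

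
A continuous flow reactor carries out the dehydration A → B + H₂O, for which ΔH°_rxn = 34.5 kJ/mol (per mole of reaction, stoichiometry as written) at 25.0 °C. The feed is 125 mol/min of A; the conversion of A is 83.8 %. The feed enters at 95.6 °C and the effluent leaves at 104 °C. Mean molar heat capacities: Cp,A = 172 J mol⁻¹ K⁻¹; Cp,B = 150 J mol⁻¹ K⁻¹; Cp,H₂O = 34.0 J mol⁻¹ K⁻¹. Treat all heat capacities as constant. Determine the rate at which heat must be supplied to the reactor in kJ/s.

Extent of reaction ξ = 0.838 × 125 = 104.75 mol/min
Reaction term: ξ·ΔH°_rxn = 104.75 × 34.5 = 3613.9 kJ/min
Sensible, feed 95.6→25 °C: -1517.9 kJ/min
Outlet flows (mol/min): A 20.25, B 104.75, H₂O 104.75
Sensible, products 25→104 °C: 1797.8 kJ/min
Q = ΔH = 3893.8 kJ/min = 64.896 kW
Heat supplied = 64.896 kJ/s

Q_in = 64.9 kJ/s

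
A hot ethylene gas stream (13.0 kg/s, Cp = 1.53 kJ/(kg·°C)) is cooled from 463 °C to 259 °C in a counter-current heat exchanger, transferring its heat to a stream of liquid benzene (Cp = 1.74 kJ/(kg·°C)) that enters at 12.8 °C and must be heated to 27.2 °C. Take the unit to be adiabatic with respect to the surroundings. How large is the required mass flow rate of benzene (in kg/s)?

ṁ_c = 162 kg/s

Heat released by hot stream: Q = 13.0 × 1.53 × (463 − 259) = 4057.6 kJ/s
Energy balance on cold side (adiabatic exchanger): Q = ṁ_c·Cp_c·(T_c,out − T_c,in)
ṁ_c = 4057.6 / [1.74 × (27.2 − 12.8)] = 161.94 kg/s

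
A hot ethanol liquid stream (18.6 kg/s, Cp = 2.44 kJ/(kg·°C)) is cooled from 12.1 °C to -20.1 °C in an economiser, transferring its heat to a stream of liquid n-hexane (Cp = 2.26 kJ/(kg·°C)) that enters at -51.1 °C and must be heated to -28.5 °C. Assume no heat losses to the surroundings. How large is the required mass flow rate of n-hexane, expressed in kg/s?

ṁ_c = 28.6 kg/s

Heat released by hot stream: Q = 18.6 × 2.44 × (12.1 − -20.1) = 1461.4 kJ/s
Energy balance on cold side (adiabatic exchanger): Q = ṁ_c·Cp_c·(T_c,out − T_c,in)
ṁ_c = 1461.4 / [2.26 × (-28.5 − -51.1)] = 28.612 kg/s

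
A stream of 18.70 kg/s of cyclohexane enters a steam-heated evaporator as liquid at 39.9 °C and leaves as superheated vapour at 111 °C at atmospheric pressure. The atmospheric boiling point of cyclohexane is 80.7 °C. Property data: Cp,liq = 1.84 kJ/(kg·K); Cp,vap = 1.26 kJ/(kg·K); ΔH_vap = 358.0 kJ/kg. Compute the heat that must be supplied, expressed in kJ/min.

Q = 529000 kJ/min

liquid 39.9→80.7 °C: 75.072 kJ/kg
vaporisation at 80.7 °C: 358 kJ/kg
vapour 80.7→111 °C: 38.178 kJ/kg
Δh = 75.072 + 358 + 38.178 = 471.25 kJ/kg
Q = ṁ·Δh = 18.70 kg/s × 471.25 kJ/kg = 8812.4 kJ/s
|Q| = 8812.4 kW = 528740 kJ/min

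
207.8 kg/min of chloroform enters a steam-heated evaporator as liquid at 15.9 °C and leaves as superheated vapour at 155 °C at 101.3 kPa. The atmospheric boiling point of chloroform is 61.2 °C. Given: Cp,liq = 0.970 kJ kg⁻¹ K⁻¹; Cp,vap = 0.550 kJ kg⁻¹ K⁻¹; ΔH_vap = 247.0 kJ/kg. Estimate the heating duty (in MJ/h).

Q = 4270 MJ/h

liquid 15.9→61.2 °C: 43.941 kJ/kg
vaporisation at 61.2 °C: 247 kJ/kg
vapour 61.2→155 °C: 51.59 kJ/kg
Δh = 43.941 + 247 + 51.59 = 342.53 kJ/kg
Q = ṁ·Δh = 207.8 kg/min × 342.53 kJ/kg = 71178 kJ/min
|Q| = 1186.3 kW = 4270.7 MJ/h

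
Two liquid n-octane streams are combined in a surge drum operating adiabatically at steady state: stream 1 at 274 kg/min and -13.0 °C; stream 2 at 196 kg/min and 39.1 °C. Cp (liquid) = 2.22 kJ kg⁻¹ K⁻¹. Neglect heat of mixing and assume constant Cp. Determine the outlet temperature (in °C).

T_out = 8.73 °C

No heat crosses the boundary, so H_out = H_in.
T_out = Σ ṁᵢCp,ᵢTᵢ / Σ ṁᵢCp,ᵢ
      = 9105.6 / 1043.4 = 8.7268 °C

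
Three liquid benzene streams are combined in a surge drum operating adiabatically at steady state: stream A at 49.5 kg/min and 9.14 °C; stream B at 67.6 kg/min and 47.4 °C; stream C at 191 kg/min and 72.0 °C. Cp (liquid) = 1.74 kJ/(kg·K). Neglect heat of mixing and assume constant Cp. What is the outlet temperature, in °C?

Adiabatic, steady state ⇒ Σ ṁᵢCp,ᵢ(T_out − Tᵢ) = 0
T_out = Σ ṁᵢCp,ᵢTᵢ / Σ ṁᵢCp,ᵢ
      = 30291 / 536.09 = 56.503 °C

T_out = 56.5 °C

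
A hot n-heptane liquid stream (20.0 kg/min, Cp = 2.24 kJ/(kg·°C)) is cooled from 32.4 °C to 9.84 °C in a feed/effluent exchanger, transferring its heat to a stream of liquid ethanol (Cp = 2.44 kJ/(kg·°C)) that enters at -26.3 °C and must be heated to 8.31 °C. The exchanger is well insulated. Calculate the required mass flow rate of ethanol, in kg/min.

ṁ_c = 12.0 kg/min

Heat released by hot stream: Q = 20.0 × 2.24 × (32.4 − 9.84) = 1010.7 kJ/min
Energy balance on cold side (adiabatic exchanger): Q = ṁ_c·Cp_c·(T_c,out − T_c,in)
ṁ_c = 1010.7 / [2.44 × (8.31 − -26.3)] = 11.968 kg/min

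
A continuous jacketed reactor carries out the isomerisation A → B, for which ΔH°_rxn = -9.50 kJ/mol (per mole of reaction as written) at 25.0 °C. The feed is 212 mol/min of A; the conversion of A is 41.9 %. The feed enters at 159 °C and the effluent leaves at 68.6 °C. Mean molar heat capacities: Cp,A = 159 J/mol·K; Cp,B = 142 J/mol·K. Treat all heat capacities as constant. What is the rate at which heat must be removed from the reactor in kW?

Q_out = 65.9 kW

Extent of reaction ξ = 0.419 × 212 = 88.828 mol/min
Reaction term: ξ·ΔH°_rxn = 88.828 × -9.50 = -843.87 kJ/min
Sensible, feed 159→25 °C: -4516.9 kJ/min
Outlet flows (mol/min): A 123.17, B 88.828
Sensible, products 25→68.6 °C: 1403.8 kJ/min
Q = ΔH = -3956.9 kJ/min = -65.948 kW
Heat removed = 65.948 kW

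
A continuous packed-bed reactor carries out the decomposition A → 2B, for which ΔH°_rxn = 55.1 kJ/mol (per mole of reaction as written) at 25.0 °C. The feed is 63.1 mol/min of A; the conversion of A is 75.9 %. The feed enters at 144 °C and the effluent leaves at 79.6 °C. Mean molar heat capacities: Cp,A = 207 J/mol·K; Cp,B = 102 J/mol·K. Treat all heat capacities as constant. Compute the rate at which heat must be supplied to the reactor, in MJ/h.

Q_in = 107 MJ/h

Extent of reaction ξ = 0.759 × 63.1 = 47.893 mol/min
Reaction term: ξ·ΔH°_rxn = 47.893 × 55.1 = 2638.9 kJ/min
Sensible, feed 144→25 °C: -1554.3 kJ/min
Outlet flows (mol/min): A 15.207, B 95.786
Sensible, products 25→79.6 °C: 705.32 kJ/min
Q = ΔH = 1789.9 kJ/min = 29.831 kW
Heat supplied = 107.39 MJ/h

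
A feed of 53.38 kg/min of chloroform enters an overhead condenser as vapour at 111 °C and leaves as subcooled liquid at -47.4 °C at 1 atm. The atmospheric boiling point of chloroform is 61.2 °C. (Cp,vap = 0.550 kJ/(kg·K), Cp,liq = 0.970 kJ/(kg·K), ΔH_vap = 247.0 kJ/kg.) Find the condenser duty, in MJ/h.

Q_c = 1220 MJ/h

vapour 111→61.2 °C: -27.39 kJ/kg
condensation at 61.2 °C: -247 kJ/kg
liquid 61.2→-47.4 °C: -105.34 kJ/kg
Δh = -27.39 + -247 + -105.34 = -379.73 kJ/kg
Q = ṁ·Δh = 53.38 kg/min × -379.73 kJ/kg = -20270 kJ/min
|Q| = 337.83 kW = 1216.2 MJ/h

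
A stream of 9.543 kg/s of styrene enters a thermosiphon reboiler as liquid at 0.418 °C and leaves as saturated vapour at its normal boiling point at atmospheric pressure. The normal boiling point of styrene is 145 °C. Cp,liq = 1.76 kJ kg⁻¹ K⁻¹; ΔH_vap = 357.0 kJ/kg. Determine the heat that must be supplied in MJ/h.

liquid 0.418→145 °C: 254.46 kJ/kg
vaporisation at 145 °C: 357 kJ/kg
Δh = 254.46 + 357 = 611.46 kJ/kg
Q = ṁ·Δh = 9.543 kg/s × 611.46 kJ/kg = 5835.2 kJ/s
|Q| = 5835.2 kW = 21007 MJ/h

Q = 21000 MJ/h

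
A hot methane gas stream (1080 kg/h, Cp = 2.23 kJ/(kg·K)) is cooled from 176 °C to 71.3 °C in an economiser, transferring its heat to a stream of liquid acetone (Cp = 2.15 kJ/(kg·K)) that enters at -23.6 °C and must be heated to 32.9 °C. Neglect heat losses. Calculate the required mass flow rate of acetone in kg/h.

ṁ_c = 2080 kg/h

Heat released by hot stream: Q = 1080 × 2.23 × (176 − 71.3) = 252160 kJ/h
Energy balance on cold side (adiabatic exchanger): Q = ṁ_c·Cp_c·(T_c,out − T_c,in)
ṁ_c = 252160 / [2.15 × (32.9 − -23.6)] = 2075.8 kg/h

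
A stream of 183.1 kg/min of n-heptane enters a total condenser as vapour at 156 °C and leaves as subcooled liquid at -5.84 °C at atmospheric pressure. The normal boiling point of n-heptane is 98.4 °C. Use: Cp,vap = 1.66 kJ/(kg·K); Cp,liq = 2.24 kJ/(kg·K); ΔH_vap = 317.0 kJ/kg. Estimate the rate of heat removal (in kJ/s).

Q_c = 1970 kJ/s

vapour 156→98.4 °C: -95.616 kJ/kg
condensation at 98.4 °C: -317 kJ/kg
liquid 98.4→-5.84 °C: -233.5 kJ/kg
Δh = -95.616 + -317 + -233.5 = -646.11 kJ/kg
Q = ṁ·Δh = 183.1 kg/min × -646.11 kJ/kg = -118300 kJ/min
|Q| = 1971.7 kW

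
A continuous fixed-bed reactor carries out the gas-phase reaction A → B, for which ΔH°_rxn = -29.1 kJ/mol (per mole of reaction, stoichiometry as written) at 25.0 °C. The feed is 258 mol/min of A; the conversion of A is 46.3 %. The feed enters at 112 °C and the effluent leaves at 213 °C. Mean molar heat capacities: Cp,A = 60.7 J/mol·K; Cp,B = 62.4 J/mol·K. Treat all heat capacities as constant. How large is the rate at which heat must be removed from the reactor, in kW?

Extent of reaction ξ = 0.463 × 258 = 119.45 mol/min
Reaction term: ξ·ΔH°_rxn = 119.45 × -29.1 = -3476.1 kJ/min
Sensible, feed 112→25 °C: -1362.5 kJ/min
Outlet flows (mol/min): A 138.55, B 119.45
Sensible, products 25→213 °C: 2982.4 kJ/min
Q = ΔH = -1856.2 kJ/min = -30.937 kW
Heat removed = 30.937 kW

Q_out = 30.9 kW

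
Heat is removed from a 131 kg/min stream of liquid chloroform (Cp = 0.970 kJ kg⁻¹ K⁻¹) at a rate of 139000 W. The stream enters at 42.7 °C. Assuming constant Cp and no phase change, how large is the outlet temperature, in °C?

T_out = -22.9 °C

Q = 139000 W = 8340 kJ/min
ΔT = Q/(ṁ·Cp) = 8340/(131×0.970) = 65.633 K
T_out = 42.7 − 65.633 = -22.933 °C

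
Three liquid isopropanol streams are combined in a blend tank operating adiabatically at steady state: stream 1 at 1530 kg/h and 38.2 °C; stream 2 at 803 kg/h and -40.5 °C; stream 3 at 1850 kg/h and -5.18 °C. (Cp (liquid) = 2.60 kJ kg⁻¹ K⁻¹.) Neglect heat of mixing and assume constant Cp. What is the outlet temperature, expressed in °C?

Energy balance with Q = 0: Σ ṁᵢCp,ᵢ(T_out − Tᵢ) = 0
T_out = Σ ṁᵢCp,ᵢTᵢ / Σ ṁᵢCp,ᵢ
      = 42488 / 10876 = 3.9066 °C

T_out = 3.91 °C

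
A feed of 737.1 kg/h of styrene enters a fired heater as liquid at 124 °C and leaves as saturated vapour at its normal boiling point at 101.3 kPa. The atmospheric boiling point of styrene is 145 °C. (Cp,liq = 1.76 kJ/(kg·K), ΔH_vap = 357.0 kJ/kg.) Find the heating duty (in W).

Q = 80700 W

liquid 124→145 °C: 36.96 kJ/kg
vaporisation at 145 °C: 357 kJ/kg
Δh = 36.96 + 357 = 393.96 kJ/kg
Q = ṁ·Δh = 737.1 kg/h × 393.96 kJ/kg = 290390 kJ/h
|Q| = 80.663 kW = 80663 W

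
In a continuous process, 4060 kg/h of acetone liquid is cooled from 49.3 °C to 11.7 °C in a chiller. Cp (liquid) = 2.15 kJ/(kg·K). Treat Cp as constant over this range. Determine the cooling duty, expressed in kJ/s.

Q_c = 91.2 kJ/s

Q = ṁ·Cp·ΔT = 4060 × 2.15 × (11.7 − 49.3) = -328210 kJ/h
Converting: 328210 / 3600 s = 91.17 kW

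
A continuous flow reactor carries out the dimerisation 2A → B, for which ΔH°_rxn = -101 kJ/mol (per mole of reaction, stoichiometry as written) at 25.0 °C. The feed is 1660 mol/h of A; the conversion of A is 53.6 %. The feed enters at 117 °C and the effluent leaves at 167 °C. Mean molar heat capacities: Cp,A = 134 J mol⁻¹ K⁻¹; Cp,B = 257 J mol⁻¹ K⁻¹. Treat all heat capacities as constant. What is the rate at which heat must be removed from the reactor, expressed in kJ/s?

Q_out = 9.58 kJ/s

Extent of reaction ξ = 0.536 × 1660 / 2 = 444.88 mol/h
Reaction term: ξ·ΔH°_rxn = 444.88 × -101 = -44933 kJ/h
Sensible, feed 117→25 °C: -20464 kJ/h
Outlet flows (mol/h): A 770.24, B 444.88
Sensible, products 25→167 °C: 30892 kJ/h
Q = ΔH = -34506 kJ/h = -9.5849 kW
Heat removed = 9.5849 kJ/s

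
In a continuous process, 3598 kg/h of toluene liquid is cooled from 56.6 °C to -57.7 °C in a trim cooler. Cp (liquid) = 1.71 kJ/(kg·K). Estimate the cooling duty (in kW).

Q_c = 195 kW

Q = ṁ·Cp·ΔT = 3598 × 1.71 × (-57.7 − 56.6) = -703240 kJ/h
Converting: 703240 / 3600 s = 195.34 kW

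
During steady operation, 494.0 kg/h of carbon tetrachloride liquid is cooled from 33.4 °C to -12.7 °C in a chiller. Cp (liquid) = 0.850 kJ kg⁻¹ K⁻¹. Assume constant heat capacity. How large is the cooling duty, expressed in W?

Q = ṁ·Cp·ΔT = 494.0 × 0.850 × (-12.7 − 33.4) = -19357 kJ/h
Converting: 19357 / 3600 s = 5.3771 kW
Cooling duty = 5377.1 W

Q_c = 5380 W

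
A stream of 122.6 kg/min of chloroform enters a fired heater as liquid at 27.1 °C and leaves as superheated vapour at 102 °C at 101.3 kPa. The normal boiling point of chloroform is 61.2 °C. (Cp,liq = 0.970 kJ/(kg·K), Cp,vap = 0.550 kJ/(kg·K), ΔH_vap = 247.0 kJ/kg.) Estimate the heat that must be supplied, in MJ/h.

liquid 27.1→61.2 °C: 33.077 kJ/kg
vaporisation at 61.2 °C: 247 kJ/kg
vapour 61.2→102 °C: 22.44 kJ/kg
Δh = 33.077 + 247 + 22.44 = 302.52 kJ/kg
Q = ṁ·Δh = 122.6 kg/min × 302.52 kJ/kg = 37089 kJ/min
|Q| = 618.14 kW = 2225.3 MJ/h

Q = 2230 MJ/h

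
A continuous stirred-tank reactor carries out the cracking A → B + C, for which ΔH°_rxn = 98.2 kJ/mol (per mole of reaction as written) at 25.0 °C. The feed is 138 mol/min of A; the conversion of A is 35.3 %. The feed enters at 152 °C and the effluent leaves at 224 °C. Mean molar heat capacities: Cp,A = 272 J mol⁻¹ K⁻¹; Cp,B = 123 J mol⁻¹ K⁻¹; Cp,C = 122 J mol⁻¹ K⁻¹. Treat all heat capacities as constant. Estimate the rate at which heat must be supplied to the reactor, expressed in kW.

Extent of reaction ξ = 0.353 × 138 = 48.714 mol/min
Reaction term: ξ·ΔH°_rxn = 48.714 × 98.2 = 4783.7 kJ/min
Sensible, feed 152→25 °C: -4767.1 kJ/min
Outlet flows (mol/min): A 89.286, B 48.714, C 48.714
Sensible, products 25→224 °C: 7207.9 kJ/min
Q = ΔH = 7224.6 kJ/min = 120.41 kW
Heat supplied = 120.41 kW

Q_in = 120 kW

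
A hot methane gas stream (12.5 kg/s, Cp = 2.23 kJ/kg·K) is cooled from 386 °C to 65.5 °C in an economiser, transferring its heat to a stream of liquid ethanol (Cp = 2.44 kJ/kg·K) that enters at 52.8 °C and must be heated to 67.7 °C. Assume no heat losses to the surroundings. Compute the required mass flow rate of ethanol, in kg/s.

ṁ_c = 246 kg/s

Heat released by hot stream: Q = 12.5 × 2.23 × (386 − 65.5) = 8933.9 kJ/s
Energy balance on cold side (adiabatic exchanger): Q = ṁ_c·Cp_c·(T_c,out − T_c,in)
ṁ_c = 8933.9 / [2.44 × (67.7 − 52.8)] = 245.73 kg/s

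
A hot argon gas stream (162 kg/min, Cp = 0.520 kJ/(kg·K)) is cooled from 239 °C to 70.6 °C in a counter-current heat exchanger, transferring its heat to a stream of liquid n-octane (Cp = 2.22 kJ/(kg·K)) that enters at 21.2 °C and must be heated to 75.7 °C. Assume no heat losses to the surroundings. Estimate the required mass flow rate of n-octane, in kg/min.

Heat released by hot stream: Q = 162 × 0.520 × (239 − 70.6) = 14186 kJ/min
Energy balance on cold side (adiabatic exchanger): Q = ṁ_c·Cp_c·(T_c,out − T_c,in)
ṁ_c = 14186 / [2.22 × (75.7 − 21.2)] = 117.25 kg/min

ṁ_c = 117 kg/min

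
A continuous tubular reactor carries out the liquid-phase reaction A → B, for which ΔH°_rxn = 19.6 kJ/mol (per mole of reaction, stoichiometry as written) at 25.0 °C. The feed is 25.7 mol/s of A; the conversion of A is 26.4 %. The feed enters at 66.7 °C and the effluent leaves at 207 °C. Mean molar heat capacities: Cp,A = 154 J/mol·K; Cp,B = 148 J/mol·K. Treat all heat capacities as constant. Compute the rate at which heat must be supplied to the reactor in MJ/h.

Extent of reaction ξ = 0.264 × 25.7 = 6.7848 mol/s
Reaction term: ξ·ΔH°_rxn = 6.7848 × 19.6 = 132.98 kJ/s
Sensible, feed 66.7→25 °C: -165.04 kJ/s
Outlet flows (mol/s): A 18.915, B 6.7848
Sensible, products 25→207 °C: 712.91 kJ/s
Q = ΔH = 680.85 kJ/s = 680.85 kW
Heat supplied = 2451.1 MJ/h

Q_in = 2450 MJ/h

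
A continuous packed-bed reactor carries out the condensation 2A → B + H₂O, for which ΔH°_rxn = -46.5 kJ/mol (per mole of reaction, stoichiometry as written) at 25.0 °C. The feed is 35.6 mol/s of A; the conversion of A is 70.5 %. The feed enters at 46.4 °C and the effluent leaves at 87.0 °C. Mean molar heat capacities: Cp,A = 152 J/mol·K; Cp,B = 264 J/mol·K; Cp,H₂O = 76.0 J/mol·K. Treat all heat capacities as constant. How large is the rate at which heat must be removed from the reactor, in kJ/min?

Extent of reaction ξ = 0.705 × 35.6 / 2 = 12.549 mol/s
Reaction term: ξ·ΔH°_rxn = 12.549 × -46.5 = -583.53 kJ/s
Sensible, feed 46.4→25 °C: -115.8 kJ/s
Outlet flows (mol/s): A 10.502, B 12.549, H₂O 12.549
Sensible, products 25→87.0 °C: 363.5 kJ/s
Q = ΔH = -335.82 kJ/s = -335.82 kW
Heat removed = 20149 kJ/min

Q_out = 20100 kJ/min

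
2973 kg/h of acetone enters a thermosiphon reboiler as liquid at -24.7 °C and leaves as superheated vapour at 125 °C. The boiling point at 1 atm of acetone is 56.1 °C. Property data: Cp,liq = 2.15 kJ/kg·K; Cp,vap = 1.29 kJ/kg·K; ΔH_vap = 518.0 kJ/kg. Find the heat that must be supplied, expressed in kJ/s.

Q = 645 kJ/s

liquid -24.7→56.1 °C: 173.72 kJ/kg
vaporisation at 56.1 °C: 518 kJ/kg
vapour 56.1→125 °C: 88.881 kJ/kg
Δh = 173.72 + 518 + 88.881 = 780.6 kJ/kg
Q = ṁ·Δh = 2973 kg/h × 780.6 kJ/kg = 2.3207e+06 kJ/h
|Q| = 644.65 kW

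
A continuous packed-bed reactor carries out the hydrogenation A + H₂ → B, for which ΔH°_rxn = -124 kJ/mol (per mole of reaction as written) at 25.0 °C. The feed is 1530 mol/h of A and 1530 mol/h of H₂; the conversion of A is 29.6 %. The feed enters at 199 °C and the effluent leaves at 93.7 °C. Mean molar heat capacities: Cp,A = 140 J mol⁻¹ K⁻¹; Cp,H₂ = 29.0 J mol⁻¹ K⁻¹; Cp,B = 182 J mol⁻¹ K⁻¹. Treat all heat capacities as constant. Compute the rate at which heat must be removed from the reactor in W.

Extent of reaction ξ = 0.296 × 1530 = 452.88 mol/h
Reaction term: ξ·ΔH°_rxn = 452.88 × -124 = -56157 kJ/h
Sensible, feed 199→25 °C: -44991 kJ/h
Outlet flows (mol/h): A 1077.1, H₂ 1077.1, B 452.88
Sensible, products 25→93.7 °C: 18168 kJ/h
Q = ΔH = -82980 kJ/h = -23.05 kW
Heat removed = 23050 W

Q_out = 23100 W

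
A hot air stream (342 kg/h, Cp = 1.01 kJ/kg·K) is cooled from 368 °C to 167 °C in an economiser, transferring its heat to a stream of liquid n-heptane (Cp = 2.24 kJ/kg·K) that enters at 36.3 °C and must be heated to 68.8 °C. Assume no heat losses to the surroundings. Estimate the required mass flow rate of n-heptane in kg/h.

Heat released by hot stream: Q = 342 × 1.01 × (368 − 167) = 69429 kJ/h
Energy balance on cold side (adiabatic exchanger): Q = ṁ_c·Cp_c·(T_c,out − T_c,in)
ṁ_c = 69429 / [2.24 × (68.8 − 36.3)] = 953.7 kg/h

ṁ_c = 954 kg/h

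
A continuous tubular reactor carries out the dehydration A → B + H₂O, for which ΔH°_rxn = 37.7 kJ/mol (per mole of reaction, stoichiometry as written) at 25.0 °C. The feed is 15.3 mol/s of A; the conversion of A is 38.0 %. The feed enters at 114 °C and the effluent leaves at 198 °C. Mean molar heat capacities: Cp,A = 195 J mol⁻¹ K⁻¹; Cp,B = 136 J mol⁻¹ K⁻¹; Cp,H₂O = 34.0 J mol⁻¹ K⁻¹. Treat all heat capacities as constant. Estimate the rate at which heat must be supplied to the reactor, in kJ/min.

Extent of reaction ξ = 0.380 × 15.3 = 5.814 mol/s
Reaction term: ξ·ΔH°_rxn = 5.814 × 37.7 = 219.19 kJ/s
Sensible, feed 114→25 °C: -265.53 kJ/s
Outlet flows (mol/s): A 9.486, B 5.814, H₂O 5.814
Sensible, products 25→198 °C: 491 kJ/s
Q = ΔH = 444.66 kJ/s = 444.66 kW
Heat supplied = 26679 kJ/min

Q_in = 26700 kJ/min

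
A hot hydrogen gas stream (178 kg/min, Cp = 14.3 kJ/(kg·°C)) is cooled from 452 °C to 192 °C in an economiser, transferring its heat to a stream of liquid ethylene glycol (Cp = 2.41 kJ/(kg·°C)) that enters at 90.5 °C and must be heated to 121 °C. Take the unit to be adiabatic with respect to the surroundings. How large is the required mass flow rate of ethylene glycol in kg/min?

ṁ_c = 9000 kg/min

Heat released by hot stream: Q = 178 × 14.3 × (452 − 192) = 661800 kJ/min
Energy balance on cold side (adiabatic exchanger): Q = ṁ_c·Cp_c·(T_c,out − T_c,in)
ṁ_c = 661800 / [2.41 × (121 − 90.5)] = 9003.5 kg/min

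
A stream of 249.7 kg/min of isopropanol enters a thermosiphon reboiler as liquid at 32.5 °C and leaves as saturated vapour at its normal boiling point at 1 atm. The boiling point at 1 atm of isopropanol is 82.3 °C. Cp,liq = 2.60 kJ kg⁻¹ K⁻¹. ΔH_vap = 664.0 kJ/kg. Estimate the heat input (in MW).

liquid 32.5→82.3 °C: 129.48 kJ/kg
vaporisation at 82.3 °C: 664 kJ/kg
Δh = 129.48 + 664 = 793.48 kJ/kg
Q = ṁ·Δh = 249.7 kg/min × 793.48 kJ/kg = 198130 kJ/min
|Q| = 3302.2 kW = 3.3022 MW

Q = 3.30 MW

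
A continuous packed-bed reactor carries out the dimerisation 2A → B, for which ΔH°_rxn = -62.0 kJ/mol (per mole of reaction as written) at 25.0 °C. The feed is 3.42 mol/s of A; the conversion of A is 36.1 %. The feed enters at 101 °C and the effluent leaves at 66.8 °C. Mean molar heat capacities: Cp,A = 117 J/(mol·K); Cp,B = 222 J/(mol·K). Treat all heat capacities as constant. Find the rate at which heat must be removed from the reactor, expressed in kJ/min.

Q_out = 3140 kJ/min

Extent of reaction ξ = 0.361 × 3.42 / 2 = 0.61731 mol/s
Reaction term: ξ·ΔH°_rxn = 0.61731 × -62.0 = -38.273 kJ/s
Sensible, feed 101→25 °C: -30.411 kJ/s
Outlet flows (mol/s): A 2.1854, B 0.61731
Sensible, products 25→66.8 °C: 16.416 kJ/s
Q = ΔH = -52.268 kJ/s = -52.268 kW
Heat removed = 3136.1 kJ/min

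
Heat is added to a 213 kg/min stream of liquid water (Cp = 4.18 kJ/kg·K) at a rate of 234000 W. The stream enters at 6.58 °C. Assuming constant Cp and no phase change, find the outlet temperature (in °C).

Q = 234000 W = 14040 kJ/min
ΔT = Q/(ṁ·Cp) = 14040/(213×4.18) = 15.769 K
T_out = 6.58 + 15.769 = 22.349 °C

T_out = 22.3 °C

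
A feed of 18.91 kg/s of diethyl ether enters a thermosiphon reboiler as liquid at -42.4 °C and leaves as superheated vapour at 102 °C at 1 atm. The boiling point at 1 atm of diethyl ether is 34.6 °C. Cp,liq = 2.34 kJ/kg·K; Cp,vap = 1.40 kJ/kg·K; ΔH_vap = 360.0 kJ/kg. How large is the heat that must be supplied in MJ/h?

Q = 43200 MJ/h

liquid -42.4→34.6 °C: 180.18 kJ/kg
vaporisation at 34.6 °C: 360 kJ/kg
vapour 34.6→102 °C: 94.36 kJ/kg
Δh = 180.18 + 360 + 94.36 = 634.54 kJ/kg
Q = ṁ·Δh = 18.91 kg/s × 634.54 kJ/kg = 11999 kJ/s
|Q| = 11999 kW = 43197 MJ/h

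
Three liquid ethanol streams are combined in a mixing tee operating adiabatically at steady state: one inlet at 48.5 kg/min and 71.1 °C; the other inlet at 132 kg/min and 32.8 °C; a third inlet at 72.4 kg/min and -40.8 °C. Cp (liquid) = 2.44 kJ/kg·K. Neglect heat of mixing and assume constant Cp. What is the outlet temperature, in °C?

Adiabatic, steady state ⇒ Σ ṁᵢCp,ᵢ(T_out − Tᵢ) = 0
Σ ṁᵢCp,ᵢTᵢ = 48.5×2.44×71.1 + 132×2.44×32.8 + 72.4×2.44×-40.8 = 11771
Σ ṁᵢCp,ᵢ = 48.5×2.44 + 132×2.44 + 72.4×2.44 = 617.08
T_out = 11771 / 617.08 = 19.075 °C

T_out = 19.1 °C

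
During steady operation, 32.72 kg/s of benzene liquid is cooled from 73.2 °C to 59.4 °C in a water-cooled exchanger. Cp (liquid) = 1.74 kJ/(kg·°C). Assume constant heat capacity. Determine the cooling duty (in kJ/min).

Q_c = 47100 kJ/min

Q = ṁ·Cp·ΔT = 32.72 × 1.74 × (59.4 − 73.2) = -785.67 kJ/s
Cooling duty = 47140 kJ/min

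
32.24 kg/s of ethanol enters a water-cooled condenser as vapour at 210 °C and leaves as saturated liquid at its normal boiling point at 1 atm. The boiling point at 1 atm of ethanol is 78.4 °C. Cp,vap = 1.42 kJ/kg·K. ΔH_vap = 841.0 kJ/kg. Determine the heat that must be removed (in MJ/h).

vapour 210→78.4 °C: -186.87 kJ/kg
condensation at 78.4 °C: -841 kJ/kg
Δh = -186.87 + -841 = -1027.9 kJ/kg
Q = ṁ·Δh = 32.24 kg/s × -1027.9 kJ/kg = -33139 kJ/s
|Q| = 33139 kW = 119300 MJ/h

Q_c = 119000 MJ/h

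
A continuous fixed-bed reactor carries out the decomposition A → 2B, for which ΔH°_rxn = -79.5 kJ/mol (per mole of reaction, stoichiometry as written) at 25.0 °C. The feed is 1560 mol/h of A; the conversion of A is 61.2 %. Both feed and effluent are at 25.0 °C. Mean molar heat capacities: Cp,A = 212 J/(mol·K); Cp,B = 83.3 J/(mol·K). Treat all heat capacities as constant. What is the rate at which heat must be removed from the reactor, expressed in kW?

Q_out = 21.1 kW

Extent of reaction ξ = 0.612 × 1560 = 954.72 mol/h
Reaction term: ξ·ΔH°_rxn = 954.72 × -79.5 = -75900 kJ/h
Q = ΔH = -75900 kJ/h = -21.083 kW
Heat removed = 21.083 kW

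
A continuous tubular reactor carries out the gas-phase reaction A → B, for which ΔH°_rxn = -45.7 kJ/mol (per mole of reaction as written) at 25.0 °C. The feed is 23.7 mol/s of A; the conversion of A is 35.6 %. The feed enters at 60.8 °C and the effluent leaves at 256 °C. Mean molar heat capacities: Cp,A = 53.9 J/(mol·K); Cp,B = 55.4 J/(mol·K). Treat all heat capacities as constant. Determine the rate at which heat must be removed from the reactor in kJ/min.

Q_out = 8000 kJ/min

Extent of reaction ξ = 0.356 × 23.7 = 8.4372 mol/s
Reaction term: ξ·ΔH°_rxn = 8.4372 × -45.7 = -385.58 kJ/s
Sensible, feed 60.8→25 °C: -45.732 kJ/s
Outlet flows (mol/s): A 15.263, B 8.4372
Sensible, products 25→256 °C: 298.01 kJ/s
Q = ΔH = -133.3 kJ/s = -133.3 kW
Heat removed = 7998.1 kJ/min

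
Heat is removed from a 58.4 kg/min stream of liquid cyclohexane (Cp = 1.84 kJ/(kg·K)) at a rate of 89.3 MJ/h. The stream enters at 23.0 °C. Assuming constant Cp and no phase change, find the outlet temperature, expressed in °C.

T_out = 9.15 °C

Q = 89.3 MJ/h = 1488.3 kJ/min
ΔT = Q/(ṁ·Cp) = 1488.3/(58.4×1.84) = 13.851 K
T_out = 23.0 − 13.851 = 9.1494 °C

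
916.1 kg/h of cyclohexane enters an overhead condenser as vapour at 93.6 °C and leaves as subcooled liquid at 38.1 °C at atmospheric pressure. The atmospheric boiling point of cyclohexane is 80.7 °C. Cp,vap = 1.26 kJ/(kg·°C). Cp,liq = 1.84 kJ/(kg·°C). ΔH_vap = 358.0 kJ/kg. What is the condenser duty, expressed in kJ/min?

Q_c = 6910 kJ/min

vapour 93.6→80.7 °C: -16.254 kJ/kg
condensation at 80.7 °C: -358 kJ/kg
liquid 80.7→38.1 °C: -78.384 kJ/kg
Δh = -16.254 + -358 + -78.384 = -452.64 kJ/kg
Q = ṁ·Δh = 916.1 kg/h × -452.64 kJ/kg = -414660 kJ/h
|Q| = 115.18 kW = 6911 kJ/min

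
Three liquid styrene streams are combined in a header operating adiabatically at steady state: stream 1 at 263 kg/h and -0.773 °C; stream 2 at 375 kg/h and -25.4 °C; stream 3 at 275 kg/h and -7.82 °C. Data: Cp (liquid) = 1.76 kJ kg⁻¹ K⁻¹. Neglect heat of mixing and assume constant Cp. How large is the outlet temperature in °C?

Energy balance with Q = 0: Σ ṁᵢCp,ᵢ(T_out − Tᵢ) = 0
Σ ṁᵢCp,ᵢTᵢ = 263×1.76×-0.773 + 375×1.76×-25.4 + 275×1.76×-7.82 = -20907
Σ ṁᵢCp,ᵢ = 263×1.76 + 375×1.76 + 275×1.76 = 1606.9
T_out = -20907 / 1606.9 = -13.011 °C

T_out = -13.0 °C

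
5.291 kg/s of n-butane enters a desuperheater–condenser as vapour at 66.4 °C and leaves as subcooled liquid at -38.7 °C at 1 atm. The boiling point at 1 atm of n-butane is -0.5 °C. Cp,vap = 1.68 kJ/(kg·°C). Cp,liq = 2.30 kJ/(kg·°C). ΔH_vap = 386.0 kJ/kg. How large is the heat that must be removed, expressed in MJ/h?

Q_c = 11200 MJ/h

vapour 66.4→-0.5 °C: -112.39 kJ/kg
condensation at -0.5 °C: -386 kJ/kg
liquid -0.5→-38.7 °C: -87.86 kJ/kg
Δh = -112.39 + -386 + -87.86 = -586.25 kJ/kg
Q = ṁ·Δh = 5.291 kg/s × -586.25 kJ/kg = -3101.9 kJ/s
|Q| = 3101.9 kW = 11167 MJ/h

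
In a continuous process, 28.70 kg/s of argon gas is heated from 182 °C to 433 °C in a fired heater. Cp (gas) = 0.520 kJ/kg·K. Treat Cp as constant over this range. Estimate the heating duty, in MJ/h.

Q = ṁ·Cp·ΔT = 28.70 × 0.520 × (433 − 182) = 3745.9 kJ/s
Heating duty = 13485 MJ/h

Q = 13500 MJ/h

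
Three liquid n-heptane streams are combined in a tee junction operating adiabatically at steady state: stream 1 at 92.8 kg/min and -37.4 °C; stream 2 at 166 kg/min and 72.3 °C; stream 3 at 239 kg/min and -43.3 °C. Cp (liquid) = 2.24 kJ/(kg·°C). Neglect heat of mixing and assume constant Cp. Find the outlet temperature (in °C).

Energy balance with Q = 0: Σ ṁᵢCp,ᵢ(T_out − Tᵢ) = 0
T_out = Σ ṁᵢCp,ᵢTᵢ / Σ ṁᵢCp,ᵢ
      = -4071.5 / 1115.1 = -3.6513 °C

T_out = -3.65 °C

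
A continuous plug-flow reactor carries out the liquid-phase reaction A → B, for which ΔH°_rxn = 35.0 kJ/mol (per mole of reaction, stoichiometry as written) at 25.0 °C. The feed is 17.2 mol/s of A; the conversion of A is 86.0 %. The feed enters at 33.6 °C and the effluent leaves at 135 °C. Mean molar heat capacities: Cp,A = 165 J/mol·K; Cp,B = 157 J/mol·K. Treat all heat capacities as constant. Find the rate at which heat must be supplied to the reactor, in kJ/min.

Extent of reaction ξ = 0.860 × 17.2 = 14.792 mol/s
Reaction term: ξ·ΔH°_rxn = 14.792 × 35.0 = 517.72 kJ/s
Sensible, feed 33.6→25 °C: -24.407 kJ/s
Outlet flows (mol/s): A 2.408, B 14.792
Sensible, products 25→135 °C: 299.16 kJ/s
Q = ΔH = 792.48 kJ/s = 792.48 kW
Heat supplied = 47549 kJ/min

Q_in = 47500 kJ/min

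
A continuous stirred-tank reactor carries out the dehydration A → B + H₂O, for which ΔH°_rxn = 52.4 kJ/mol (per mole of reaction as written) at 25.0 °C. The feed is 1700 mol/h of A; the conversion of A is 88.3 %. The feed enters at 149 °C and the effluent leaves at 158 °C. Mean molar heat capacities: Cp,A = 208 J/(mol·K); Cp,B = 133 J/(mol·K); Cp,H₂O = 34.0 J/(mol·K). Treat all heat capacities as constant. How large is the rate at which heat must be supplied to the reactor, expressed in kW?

Q_in = 20.5 kW

Extent of reaction ξ = 0.883 × 1700 = 1501.1 mol/h
Reaction term: ξ·ΔH°_rxn = 1501.1 × 52.4 = 78658 kJ/h
Sensible, feed 149→25 °C: -43846 kJ/h
Outlet flows (mol/h): A 198.9, B 1501.1, H₂O 1501.1
Sensible, products 25→158 °C: 38843 kJ/h
Q = ΔH = 73655 kJ/h = 20.46 kW
Heat supplied = 20.46 kW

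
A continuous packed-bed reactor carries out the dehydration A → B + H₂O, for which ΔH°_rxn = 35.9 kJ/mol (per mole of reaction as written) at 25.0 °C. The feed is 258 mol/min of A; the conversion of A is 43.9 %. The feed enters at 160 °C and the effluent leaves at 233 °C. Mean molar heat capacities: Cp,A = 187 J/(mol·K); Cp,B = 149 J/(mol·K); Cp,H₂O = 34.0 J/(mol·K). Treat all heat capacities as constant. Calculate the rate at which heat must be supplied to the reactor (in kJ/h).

Extent of reaction ξ = 0.439 × 258 = 113.26 mol/min
Reaction term: ξ·ΔH°_rxn = 113.26 × 35.9 = 4066.1 kJ/min
Sensible, feed 160→25 °C: -6513.2 kJ/min
Outlet flows (mol/min): A 144.74, B 113.26, H₂O 113.26
Sensible, products 25→233 °C: 9940.9 kJ/min
Q = ΔH = 7493.8 kJ/min = 124.9 kW
Heat supplied = 449630 kJ/h

Q_in = 450000 kJ/h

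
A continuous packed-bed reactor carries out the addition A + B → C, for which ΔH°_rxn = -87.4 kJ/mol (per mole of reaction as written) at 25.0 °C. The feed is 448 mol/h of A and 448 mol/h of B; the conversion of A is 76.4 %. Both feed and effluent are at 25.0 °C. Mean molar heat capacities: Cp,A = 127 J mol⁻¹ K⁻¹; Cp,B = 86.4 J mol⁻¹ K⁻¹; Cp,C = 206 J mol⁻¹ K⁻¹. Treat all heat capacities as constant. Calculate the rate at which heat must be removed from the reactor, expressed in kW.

Extent of reaction ξ = 0.764 × 448 = 342.27 mol/h
Reaction term: ξ·ΔH°_rxn = 342.27 × -87.4 = -29915 kJ/h
Q = ΔH = -29915 kJ/h = -8.3096 kW
Heat removed = 8.3096 kW

Q_out = 8.31 kW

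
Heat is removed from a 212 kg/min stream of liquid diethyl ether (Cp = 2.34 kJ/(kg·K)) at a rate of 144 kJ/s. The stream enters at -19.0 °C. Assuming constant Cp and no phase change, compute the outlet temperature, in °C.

T_out = -36.4 °C

Q = 144 kJ/s = 8640 kJ/min
ΔT = Q/(ṁ·Cp) = 8640/(212×2.34) = 17.417 K
T_out = -19.0 − 17.417 = -36.417 °C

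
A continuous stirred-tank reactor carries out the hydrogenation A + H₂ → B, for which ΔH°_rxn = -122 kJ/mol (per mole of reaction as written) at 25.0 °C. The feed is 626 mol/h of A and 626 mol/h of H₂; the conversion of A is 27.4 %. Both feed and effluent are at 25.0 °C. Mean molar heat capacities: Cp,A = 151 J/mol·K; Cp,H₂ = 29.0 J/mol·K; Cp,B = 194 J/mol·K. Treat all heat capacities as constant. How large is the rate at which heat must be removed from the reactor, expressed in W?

Q_out = 5810 W

Extent of reaction ξ = 0.274 × 626 = 171.52 mol/h
Reaction term: ξ·ΔH°_rxn = 171.52 × -122 = -20926 kJ/h
Q = ΔH = -20926 kJ/h = -5.8128 kW
Heat removed = 5812.8 W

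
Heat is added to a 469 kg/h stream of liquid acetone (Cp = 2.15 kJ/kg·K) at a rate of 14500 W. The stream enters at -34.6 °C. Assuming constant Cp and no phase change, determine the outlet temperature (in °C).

Q = 14500 W = 52200 kJ/h
ΔT = Q/(ṁ·Cp) = 52200/(469×2.15) = 51.768 K
T_out = -34.6 + 51.768 = 17.168 °C

T_out = 17.2 °C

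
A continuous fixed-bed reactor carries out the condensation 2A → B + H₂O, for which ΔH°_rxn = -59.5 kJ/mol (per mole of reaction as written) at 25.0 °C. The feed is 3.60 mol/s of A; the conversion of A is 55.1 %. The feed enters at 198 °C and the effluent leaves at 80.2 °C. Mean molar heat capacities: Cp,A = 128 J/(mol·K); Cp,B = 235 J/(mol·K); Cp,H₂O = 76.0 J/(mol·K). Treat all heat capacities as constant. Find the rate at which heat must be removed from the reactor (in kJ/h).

Q_out = 397000 kJ/h

Extent of reaction ξ = 0.551 × 3.60 / 2 = 0.9918 mol/s
Reaction term: ξ·ΔH°_rxn = 0.9918 × -59.5 = -59.012 kJ/s
Sensible, feed 198→25 °C: -79.718 kJ/s
Outlet flows (mol/s): A 1.6164, B 0.9918, H₂O 0.9918
Sensible, products 25→80.2 °C: 28.447 kJ/s
Q = ΔH = -110.28 kJ/s = -110.28 kW
Heat removed = 397020 kJ/h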